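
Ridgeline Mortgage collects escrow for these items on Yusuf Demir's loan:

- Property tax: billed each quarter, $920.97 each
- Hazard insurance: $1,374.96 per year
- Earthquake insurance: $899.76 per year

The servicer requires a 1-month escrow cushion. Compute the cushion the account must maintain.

Property tax = $920.97 × 4 = $3,683.88 annually
Hazard insurance = $1,374.96 annually
Earthquake insurance = $899.76 annually
Annual escrow total = $5,958.60
Base monthly escrow = $5,958.60 / 12 = $496.55
Required cushion = 1 × $496.55 = $496.55

$496.55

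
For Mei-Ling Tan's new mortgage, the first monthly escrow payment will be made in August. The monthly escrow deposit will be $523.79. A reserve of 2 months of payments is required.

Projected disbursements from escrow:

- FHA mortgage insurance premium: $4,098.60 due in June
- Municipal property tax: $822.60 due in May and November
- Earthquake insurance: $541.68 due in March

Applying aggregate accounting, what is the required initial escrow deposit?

$1,571.37

Cushion = 2 × $523.79 = $1,047.58
Trial balance (start $0, +$523.79 each month, − disbursements):
  Aug: +$523.79 → $523.79
  Sep: +$523.79 → $1,047.58
  Oct: +$523.79 → $1,571.37
  Nov: +$523.79 − $822.60 → $1,272.56
  Dec: +$523.79 → $1,796.35
  Jan: +$523.79 → $2,320.14
  Feb: +$523.79 → $2,843.93
  Mar: +$523.79 − $541.68 → $2,826.04
  Apr: +$523.79 → $3,349.83
  May: +$523.79 − $822.60 → $3,051.02
  Jun: +$523.79 − $4,098.60 → -$523.79
  Jul: +$523.79 → $0.00
Lowest trial balance = -$523.79 (Jun)
Initial deposit = cushion − low point = $1,047.58 − (-$523.79) = $1,571.37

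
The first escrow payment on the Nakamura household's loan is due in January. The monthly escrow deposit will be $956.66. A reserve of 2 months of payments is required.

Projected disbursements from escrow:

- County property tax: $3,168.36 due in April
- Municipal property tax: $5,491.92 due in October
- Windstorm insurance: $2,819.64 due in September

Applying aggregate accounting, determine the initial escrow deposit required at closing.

Cushion = 2 × $956.66 = $1,913.32
Trial balance (start $0, +$956.66 each month, − disbursements):
  Jan: +$956.66 → $956.66
  Feb: +$956.66 → $1,913.32
  Mar: +$956.66 → $2,869.98
  Apr: +$956.66 − $3,168.36 → $658.28
  May: +$956.66 → $1,614.94
  Jun: +$956.66 → $2,571.60
  Jul: +$956.66 → $3,528.26
  Aug: +$956.66 → $4,484.92
  Sep: +$956.66 − $2,819.64 → $2,621.94
  Oct: +$956.66 − $5,491.92 → -$1,913.32
  Nov: +$956.66 → -$956.66
  Dec: +$956.66 → $0.00
Lowest trial balance = -$1,913.32 (Oct)
Initial deposit = cushion − low point = $1,913.32 − (-$1,913.32) = $3,826.64

$3,826.64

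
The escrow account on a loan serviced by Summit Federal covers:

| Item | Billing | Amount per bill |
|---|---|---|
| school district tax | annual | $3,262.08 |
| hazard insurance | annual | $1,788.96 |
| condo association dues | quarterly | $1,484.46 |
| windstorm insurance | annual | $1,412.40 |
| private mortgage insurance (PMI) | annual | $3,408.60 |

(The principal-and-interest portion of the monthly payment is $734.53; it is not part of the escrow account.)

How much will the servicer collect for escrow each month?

School district tax = $3,262.08 per year
Hazard insurance = $1,788.96 per year
Condo association dues = $1,484.46 × 4 = $5,937.84 per year
Windstorm insurance = $1,412.40 per year
Private mortgage insurance (PMI) = $3,408.60 per year
Combined annual = $3,262.08 + $1,788.96 + $5,937.84 + $1,412.40 + $3,408.60 = $15,809.88
Monthly escrow = $15,809.88 / 12 = $1,317.49

$1,317.49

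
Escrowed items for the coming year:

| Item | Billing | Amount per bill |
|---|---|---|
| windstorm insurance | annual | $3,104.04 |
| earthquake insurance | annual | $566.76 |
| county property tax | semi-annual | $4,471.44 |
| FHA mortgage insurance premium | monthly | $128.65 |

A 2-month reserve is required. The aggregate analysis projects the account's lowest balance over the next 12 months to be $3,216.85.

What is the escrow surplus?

$857.27

Windstorm insurance = $3,104.04 annually
Earthquake insurance = $566.76 annually
County property tax = $4,471.44 × 2 = $8,942.88 annually
FHA mortgage insurance premium = $128.65 × 12 = $1,543.80 annually
Combined annual = $3,104.04 + $566.76 + $8,942.88 + $1,543.80 = $14,157.48
Monthly = $14,157.48 / 12 = $1,179.79
Required reserve = 2 × $1,179.79 = $2,359.58
Surplus = $3,216.85 − $2,359.58 = $857.27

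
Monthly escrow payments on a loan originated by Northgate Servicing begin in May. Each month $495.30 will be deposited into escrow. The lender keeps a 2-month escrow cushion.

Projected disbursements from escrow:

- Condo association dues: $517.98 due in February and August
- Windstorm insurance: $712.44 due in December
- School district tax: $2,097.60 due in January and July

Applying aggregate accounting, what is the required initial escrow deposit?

Cushion = 2 × $495.30 = $990.60
Trial balance (start $0, +$495.30 each month, − disbursements):
  May: +$495.30 → $495.30
  Jun: +$495.30 → $990.60
  Jul: +$495.30 − $2,097.60 → -$611.70
  Aug: +$495.30 − $517.98 → -$634.38
  Sep: +$495.30 → -$139.08
  Oct: +$495.30 → $356.22
  Nov: +$495.30 → $851.52
  Dec: +$495.30 − $712.44 → $634.38
  Jan: +$495.30 − $2,097.60 → -$967.92
  Feb: +$495.30 − $517.98 → -$990.60
  Mar: +$495.30 → -$495.30
  Apr: +$495.30 → $0.00
Lowest trial balance = -$990.60 (Feb)
Initial deposit = cushion − low point = $990.60 − (-$990.60) = $1,981.20

$1,981.20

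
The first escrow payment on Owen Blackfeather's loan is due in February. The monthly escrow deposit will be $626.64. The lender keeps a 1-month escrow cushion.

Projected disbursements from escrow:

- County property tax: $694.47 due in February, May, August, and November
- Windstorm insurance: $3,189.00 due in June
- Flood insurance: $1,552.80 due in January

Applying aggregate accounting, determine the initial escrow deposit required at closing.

Cushion = 1 × $626.64 = $626.64
Trial balance (start $0, +$626.64 each month, − disbursements):
  Feb: +$626.64 − $694.47 → -$67.83
  Mar: +$626.64 → $558.81
  Apr: +$626.64 → $1,185.45
  May: +$626.64 − $694.47 → $1,117.62
  Jun: +$626.64 − $3,189.00 → -$1,444.74
  Jul: +$626.64 → -$818.10
  Aug: +$626.64 − $694.47 → -$885.93
  Sep: +$626.64 → -$259.29
  Oct: +$626.64 → $367.35
  Nov: +$626.64 − $694.47 → $299.52
  Dec: +$626.64 → $926.16
  Jan: +$626.64 − $1,552.80 → $0.00
Lowest trial balance = -$1,444.74 (Jun)
Initial deposit = cushion − low point = $626.64 − (-$1,444.74) = $2,071.38

$2,071.38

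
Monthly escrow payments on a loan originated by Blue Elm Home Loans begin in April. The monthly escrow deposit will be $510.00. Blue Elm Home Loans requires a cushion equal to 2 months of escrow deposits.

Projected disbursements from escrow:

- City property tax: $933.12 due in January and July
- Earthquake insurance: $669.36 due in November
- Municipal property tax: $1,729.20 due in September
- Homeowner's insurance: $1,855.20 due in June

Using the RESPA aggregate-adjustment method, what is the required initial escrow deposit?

$2,477.52

Cushion = 2 × $510.00 = $1,020.00
Trial balance (start $0, +$510.00 each month, − disbursements):
  Apr: +$510.00 → $510.00
  May: +$510.00 → $1,020.00
  Jun: +$510.00 − $1,855.20 → -$325.20
  Jul: +$510.00 − $933.12 → -$748.32
  Aug: +$510.00 → -$238.32
  Sep: +$510.00 − $1,729.20 → -$1,457.52
  Oct: +$510.00 → -$947.52
  Nov: +$510.00 − $669.36 → -$1,106.88
  Dec: +$510.00 → -$596.88
  Jan: +$510.00 − $933.12 → -$1,020.00
  Feb: +$510.00 → -$510.00
  Mar: +$510.00 → $0.00
Lowest trial balance = -$1,457.52 (Sep)
Initial deposit = cushion − low point = $1,020.00 − (-$1,457.52) = $2,477.52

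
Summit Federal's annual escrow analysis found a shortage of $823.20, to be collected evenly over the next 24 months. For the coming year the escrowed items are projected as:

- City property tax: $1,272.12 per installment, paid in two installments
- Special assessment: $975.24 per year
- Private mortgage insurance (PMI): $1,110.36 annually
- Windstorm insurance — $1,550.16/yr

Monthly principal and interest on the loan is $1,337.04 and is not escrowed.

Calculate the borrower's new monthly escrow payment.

City property tax = $1,272.12 × 2 = $2,544.24/yr
Special assessment = $975.24/yr
Private mortgage insurance (PMI) = $1,110.36/yr
Windstorm insurance = $1,550.16/yr
Combined annual = $6,180.00
Monthly escrow = $6,180.00 / 12 = $515.00
Shortage spread = $823.20 / 24 = $34.30/mo
Adjusted monthly = $515.00 + $34.30 = $549.30

$549.30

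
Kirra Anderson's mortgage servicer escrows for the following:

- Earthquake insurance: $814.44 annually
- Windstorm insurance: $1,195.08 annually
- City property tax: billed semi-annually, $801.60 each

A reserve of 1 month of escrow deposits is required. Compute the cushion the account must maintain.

$301.06

Earthquake insurance = $814.44 annually
Windstorm insurance = $1,195.08 annually
City property tax = $801.60 × 2 = $1,603.20 annually
Annual escrow total = $3,612.72
Per month = $3,612.72 ÷ 12 = $301.06
Required cushion = 1 × $301.06 = $301.06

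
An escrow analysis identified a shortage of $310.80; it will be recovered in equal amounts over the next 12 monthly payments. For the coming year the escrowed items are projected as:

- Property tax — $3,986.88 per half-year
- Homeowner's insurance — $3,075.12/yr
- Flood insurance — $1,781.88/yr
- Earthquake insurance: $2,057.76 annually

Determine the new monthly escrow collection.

$1,266.61

Property tax: $3,986.88 × 2 = $7,973.76 per year
Homeowner's insurance: $3,075.12 per year
Flood insurance: $1,781.88 per year
Earthquake insurance: $2,057.76 per year
Annual escrow total = $14,888.52
Per month = $14,888.52 / 12 = $1,240.71
Shortage per month = $310.80 ÷ 12 = $25.90
New monthly escrow = $1,240.71 + $25.90 = $1,266.61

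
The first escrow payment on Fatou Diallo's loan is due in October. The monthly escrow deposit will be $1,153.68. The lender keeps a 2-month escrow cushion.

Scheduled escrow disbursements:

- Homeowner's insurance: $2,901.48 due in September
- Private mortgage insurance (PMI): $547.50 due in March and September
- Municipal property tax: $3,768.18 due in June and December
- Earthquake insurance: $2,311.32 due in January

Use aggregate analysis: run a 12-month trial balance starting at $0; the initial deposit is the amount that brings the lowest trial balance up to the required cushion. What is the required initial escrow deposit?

Cushion = 2 × $1,153.68 = $2,307.36
Trial balance (start $0, +$1,153.68 each month, − disbursements):
  Oct: +$1,153.68 → $1,153.68
  Nov: +$1,153.68 → $2,307.36
  Dec: +$1,153.68 − $3,768.18 → -$307.14
  Jan: +$1,153.68 − $2,311.32 → -$1,464.78
  Feb: +$1,153.68 → -$311.10
  Mar: +$1,153.68 − $547.50 → $295.08
  Apr: +$1,153.68 → $1,448.76
  May: +$1,153.68 → $2,602.44
  Jun: +$1,153.68 − $3,768.18 → -$12.06
  Jul: +$1,153.68 → $1,141.62
  Aug: +$1,153.68 → $2,295.30
  Sep: +$1,153.68 − $3,448.98 → $0.00
Lowest trial balance = -$1,464.78 (Jan)
Initial deposit = cushion − low point = $2,307.36 − (-$1,464.78) = $3,772.14

$3,772.14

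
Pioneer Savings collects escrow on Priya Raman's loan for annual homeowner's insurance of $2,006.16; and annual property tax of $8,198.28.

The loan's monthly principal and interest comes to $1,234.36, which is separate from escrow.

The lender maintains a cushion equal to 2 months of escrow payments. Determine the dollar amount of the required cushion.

Homeowner's insurance = $2,006.16
Property tax = $8,198.28
Total annual escrow = $10,204.44
Base monthly escrow = $10,204.44 ÷ 12 = $850.37
Required cushion = 2 × $850.37 = $1,700.74

$1,700.74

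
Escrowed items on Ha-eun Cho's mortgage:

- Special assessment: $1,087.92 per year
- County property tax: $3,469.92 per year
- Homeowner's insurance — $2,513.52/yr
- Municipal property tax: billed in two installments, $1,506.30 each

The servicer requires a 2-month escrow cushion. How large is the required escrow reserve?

$1,680.66

Special assessment: $1,087.92/yr
County property tax: $3,469.92/yr
Homeowner's insurance: $2,513.52/yr
Municipal property tax: $1,506.30 × 2 = $3,012.60/yr
Combined annual = $1,087.92 + $3,469.92 + $2,513.52 + $3,012.60 = $10,083.96
Monthly escrow = $10,083.96 / 12 = $840.33
Required cushion = 2 × $840.33 = $1,680.66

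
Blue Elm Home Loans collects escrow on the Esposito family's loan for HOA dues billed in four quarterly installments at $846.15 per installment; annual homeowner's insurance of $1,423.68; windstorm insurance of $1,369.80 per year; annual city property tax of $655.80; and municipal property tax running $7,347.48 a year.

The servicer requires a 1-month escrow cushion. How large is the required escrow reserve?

$1,181.78

HOA dues: $846.15 × 4 = $3,384.60/yr
Homeowner's insurance: $1,423.68/yr
Windstorm insurance: $1,369.80/yr
City property tax: $655.80/yr
Municipal property tax: $7,347.48/yr
Annual escrow total = $3,384.60 + $1,423.68 + $1,369.80 + $655.80 + $7,347.48 = $14,181.36
Monthly escrow = $14,181.36 ÷ 12 = $1,181.78
Required cushion = 1 × $1,181.78 = $1,181.78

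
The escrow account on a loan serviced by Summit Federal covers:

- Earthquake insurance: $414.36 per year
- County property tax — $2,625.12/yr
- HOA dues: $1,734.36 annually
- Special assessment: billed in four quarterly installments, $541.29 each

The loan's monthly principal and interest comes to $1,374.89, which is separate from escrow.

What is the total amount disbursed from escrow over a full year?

Earthquake insurance — $414.36 per year
County property tax — $2,625.12 per year
HOA dues — $1,734.36 per year
Special assessment — $541.29 × 4 = $2,165.16 per year
Yearly total = $414.36 + $2,625.12 + $1,734.36 + $2,165.16 = $6,939.00

$6,939.00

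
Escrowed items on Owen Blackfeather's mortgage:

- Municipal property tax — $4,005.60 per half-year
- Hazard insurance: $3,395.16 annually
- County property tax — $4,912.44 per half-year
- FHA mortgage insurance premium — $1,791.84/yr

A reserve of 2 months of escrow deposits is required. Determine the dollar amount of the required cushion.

$3,837.18

Municipal property tax = $4,005.60 × 2 = $8,011.20 per year
Hazard insurance = $3,395.16 per year
County property tax = $4,912.44 × 2 = $9,824.88 per year
FHA mortgage insurance premium = $1,791.84 per year
Yearly total = $8,011.20 + $3,395.16 + $9,824.88 + $1,791.84 = $23,023.08
Monthly = $23,023.08 / 12 = $1,918.59
Reserve = 2 × $1,918.59 = $3,837.18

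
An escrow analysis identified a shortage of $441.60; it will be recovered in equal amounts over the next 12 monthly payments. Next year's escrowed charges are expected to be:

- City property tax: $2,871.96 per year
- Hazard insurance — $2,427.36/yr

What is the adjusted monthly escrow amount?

$478.41

City property tax: $2,871.96 annually
Hazard insurance: $2,427.36 annually
Annual escrow total = $5,299.32
Base monthly escrow = $5,299.32 ÷ 12 = $441.61
Shortage spread = $441.60 / 12 = $36.80/mo
Adjusted monthly = $441.61 + $36.80 = $478.41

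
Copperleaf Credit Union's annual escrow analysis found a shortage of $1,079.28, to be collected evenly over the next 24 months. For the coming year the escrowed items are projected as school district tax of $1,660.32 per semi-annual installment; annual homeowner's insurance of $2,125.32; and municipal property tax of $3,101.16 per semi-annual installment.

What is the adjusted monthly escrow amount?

School district tax = $1,660.32 × 2 = $3,320.64 annually
Homeowner's insurance = $2,125.32 annually
Municipal property tax = $3,101.16 × 2 = $6,202.32 annually
Combined annual = $3,320.64 + $2,125.32 + $6,202.32 = $11,648.28
Per month = $11,648.28 ÷ 12 = $970.69
Shortage per month = $1,079.28 / 24 = $44.97
Adjusted monthly = $970.69 + $44.97 = $1,015.66

$1,015.66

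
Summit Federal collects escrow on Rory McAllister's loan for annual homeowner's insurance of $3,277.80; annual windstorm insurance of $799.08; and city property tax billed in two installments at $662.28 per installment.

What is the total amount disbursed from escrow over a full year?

$5,401.44

Homeowner's insurance — $3,277.80 annually
Windstorm insurance — $799.08 annually
City property tax — $662.28 × 2 = $1,324.56 annually
Combined annual = $5,401.44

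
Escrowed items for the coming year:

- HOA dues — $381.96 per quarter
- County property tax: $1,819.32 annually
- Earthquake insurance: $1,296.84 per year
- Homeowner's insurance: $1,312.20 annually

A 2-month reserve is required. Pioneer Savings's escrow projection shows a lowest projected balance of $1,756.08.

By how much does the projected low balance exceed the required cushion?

$763.38

HOA dues: $381.96 × 4 = $1,527.84
County property tax: $1,819.32
Earthquake insurance: $1,296.84
Homeowner's insurance: $1,312.20
Total per year = $5,956.20
Monthly = $5,956.20 / 12 = $496.35
Required cushion = 2 × $496.35 = $992.70
Excess over cushion: $1,756.08 − $992.70 = $763.38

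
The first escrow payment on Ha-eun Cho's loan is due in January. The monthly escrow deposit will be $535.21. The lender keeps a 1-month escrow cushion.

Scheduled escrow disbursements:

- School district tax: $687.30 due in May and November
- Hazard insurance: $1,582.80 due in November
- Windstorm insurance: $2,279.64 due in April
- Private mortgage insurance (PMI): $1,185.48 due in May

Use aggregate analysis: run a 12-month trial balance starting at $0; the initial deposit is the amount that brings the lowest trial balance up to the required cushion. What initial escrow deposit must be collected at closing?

Cushion = 1 × $535.21 = $535.21
Trial balance (start $0, +$535.21 each month, − disbursements):
  Jan: +$535.21 → $535.21
  Feb: +$535.21 → $1,070.42
  Mar: +$535.21 → $1,605.63
  Apr: +$535.21 − $2,279.64 → -$138.80
  May: +$535.21 − $1,872.78 → -$1,476.37
  Jun: +$535.21 → -$941.16
  Jul: +$535.21 → -$405.95
  Aug: +$535.21 → $129.26
  Sep: +$535.21 → $664.47
  Oct: +$535.21 → $1,199.68
  Nov: +$535.21 − $2,270.10 → -$535.21
  Dec: +$535.21 → $0.00
Lowest trial balance = -$1,476.37 (May)
Initial deposit = cushion − low point = $535.21 − (-$1,476.37) = $2,011.58

$2,011.58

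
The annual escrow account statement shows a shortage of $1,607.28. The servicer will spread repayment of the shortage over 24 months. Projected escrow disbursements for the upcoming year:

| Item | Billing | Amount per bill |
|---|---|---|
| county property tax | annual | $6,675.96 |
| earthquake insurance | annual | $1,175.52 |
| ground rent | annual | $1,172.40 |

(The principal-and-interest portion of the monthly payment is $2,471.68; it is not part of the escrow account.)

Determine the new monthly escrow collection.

$818.96

County property tax — $6,675.96/yr
Earthquake insurance — $1,175.52/yr
Ground rent — $1,172.40/yr
Total annual escrow = $6,675.96 + $1,175.52 + $1,172.40 = $9,023.88
Monthly = $9,023.88 / 12 = $751.99
Monthly shortage recovery: $1,607.28 ÷ 24 = $66.97
New monthly escrow = $751.99 + $66.97 = $818.96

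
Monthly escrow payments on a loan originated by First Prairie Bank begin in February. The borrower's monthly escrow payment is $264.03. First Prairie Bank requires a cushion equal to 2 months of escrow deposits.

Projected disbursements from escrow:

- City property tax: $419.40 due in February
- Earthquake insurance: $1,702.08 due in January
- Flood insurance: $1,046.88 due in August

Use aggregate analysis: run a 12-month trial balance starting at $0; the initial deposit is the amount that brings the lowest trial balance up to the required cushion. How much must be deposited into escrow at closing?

$683.43

Cushion = 2 × $264.03 = $528.06
Trial balance (start $0, +$264.03 each month, − disbursements):
  Feb: +$264.03 − $419.40 → -$155.37
  Mar: +$264.03 → $108.66
  Apr: +$264.03 → $372.69
  May: +$264.03 → $636.72
  Jun: +$264.03 → $900.75
  Jul: +$264.03 → $1,164.78
  Aug: +$264.03 − $1,046.88 → $381.93
  Sep: +$264.03 → $645.96
  Oct: +$264.03 → $909.99
  Nov: +$264.03 → $1,174.02
  Dec: +$264.03 → $1,438.05
  Jan: +$264.03 − $1,702.08 → $0.00
Lowest trial balance = -$155.37 (Feb)
Initial deposit = cushion − low point = $528.06 − (-$155.37) = $683.43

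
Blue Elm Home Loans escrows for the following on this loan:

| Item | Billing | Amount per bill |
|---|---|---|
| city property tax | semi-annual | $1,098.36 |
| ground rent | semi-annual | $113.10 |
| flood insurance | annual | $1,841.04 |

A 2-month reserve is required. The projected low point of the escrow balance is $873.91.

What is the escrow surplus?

City property tax: $1,098.36 × 2 = $2,196.72 per year
Ground rent: $113.10 × 2 = $226.20 per year
Flood insurance: $1,841.04 per year
Combined annual = $4,263.96
Monthly = $4,263.96 ÷ 12 = $355.33
Required reserve = 2 × $355.33 = $710.66
Excess over cushion: $873.91 − $710.66 = $163.25

$163.25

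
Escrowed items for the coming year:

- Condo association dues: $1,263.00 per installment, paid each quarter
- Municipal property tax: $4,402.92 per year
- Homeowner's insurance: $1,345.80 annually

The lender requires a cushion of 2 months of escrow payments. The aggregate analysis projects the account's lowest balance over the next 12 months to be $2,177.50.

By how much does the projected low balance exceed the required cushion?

Condo association dues = $1,263.00 × 4 = $5,052.00 per year
Municipal property tax = $4,402.92 per year
Homeowner's insurance = $1,345.80 per year
Combined annual = $10,800.72
Base monthly escrow = $10,800.72 ÷ 12 = $900.06
Cushion = 2 × $900.06 = $1,800.12
Excess over cushion: $2,177.50 − $1,800.12 = $377.38

$377.38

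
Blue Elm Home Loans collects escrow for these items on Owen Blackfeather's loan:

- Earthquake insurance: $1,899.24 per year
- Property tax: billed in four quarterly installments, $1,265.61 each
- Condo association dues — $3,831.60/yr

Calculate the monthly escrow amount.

Earthquake insurance = $1,899.24/yr
Property tax = $1,265.61 × 4 = $5,062.44/yr
Condo association dues = $3,831.60/yr
Total per year = $10,793.28
Monthly = $10,793.28 / 12 = $899.44

$899.44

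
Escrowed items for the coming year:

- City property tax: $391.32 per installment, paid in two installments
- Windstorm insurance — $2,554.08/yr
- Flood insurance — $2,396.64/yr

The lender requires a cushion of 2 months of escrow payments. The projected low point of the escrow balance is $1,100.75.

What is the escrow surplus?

$145.19

City property tax — $391.32 × 2 = $782.64 annually
Windstorm insurance — $2,554.08 annually
Flood insurance — $2,396.64 annually
Total annual escrow = $5,733.36
Monthly = $5,733.36 / 12 = $477.78
Required reserve = 2 × $477.78 = $955.56
Surplus = $1,100.75 − $955.56 = $145.19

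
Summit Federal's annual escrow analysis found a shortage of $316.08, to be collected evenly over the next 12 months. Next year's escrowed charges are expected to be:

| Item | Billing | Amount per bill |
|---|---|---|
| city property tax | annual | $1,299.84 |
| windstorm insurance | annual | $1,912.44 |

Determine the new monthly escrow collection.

$294.03

City property tax = $1,299.84 annually
Windstorm insurance = $1,912.44 annually
Yearly total = $1,299.84 + $1,912.44 = $3,212.28
Monthly escrow = $3,212.28 ÷ 12 = $267.69
Monthly shortage recovery: $316.08 / 12 = $26.34
Adjusted monthly = $267.69 + $26.34 = $294.03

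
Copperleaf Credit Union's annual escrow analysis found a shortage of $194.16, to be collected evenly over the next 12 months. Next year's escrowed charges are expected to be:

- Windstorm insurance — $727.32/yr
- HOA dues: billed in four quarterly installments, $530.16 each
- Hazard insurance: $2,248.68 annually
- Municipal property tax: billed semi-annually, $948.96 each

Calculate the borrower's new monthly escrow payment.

$599.06

Windstorm insurance: $727.32 per year
HOA dues: $530.16 × 4 = $2,120.64 per year
Hazard insurance: $2,248.68 per year
Municipal property tax: $948.96 × 2 = $1,897.92 per year
Total annual escrow = $727.32 + $2,120.64 + $2,248.68 + $1,897.92 = $6,994.56
Monthly escrow = $6,994.56 / 12 = $582.88
Monthly shortage recovery: $194.16 ÷ 12 = $16.18
New monthly escrow = $582.88 + $16.18 = $599.06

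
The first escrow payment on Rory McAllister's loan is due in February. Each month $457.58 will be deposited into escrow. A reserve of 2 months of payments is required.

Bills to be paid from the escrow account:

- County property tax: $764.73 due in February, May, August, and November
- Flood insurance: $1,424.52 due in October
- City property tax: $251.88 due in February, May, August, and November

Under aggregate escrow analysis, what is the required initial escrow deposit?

Cushion = 2 × $457.58 = $915.16
Trial balance (start $0, +$457.58 each month, − disbursements):
  Feb: +$457.58 − $1,016.61 → -$559.03
  Mar: +$457.58 → -$101.45
  Apr: +$457.58 → $356.13
  May: +$457.58 − $1,016.61 → -$202.90
  Jun: +$457.58 → $254.68
  Jul: +$457.58 → $712.26
  Aug: +$457.58 − $1,016.61 → $153.23
  Sep: +$457.58 → $610.81
  Oct: +$457.58 − $1,424.52 → -$356.13
  Nov: +$457.58 − $1,016.61 → -$915.16
  Dec: +$457.58 → -$457.58
  Jan: +$457.58 → $0.00
Lowest trial balance = -$915.16 (Nov)
Initial deposit = cushion − low point = $915.16 − (-$915.16) = $1,830.32

$1,830.32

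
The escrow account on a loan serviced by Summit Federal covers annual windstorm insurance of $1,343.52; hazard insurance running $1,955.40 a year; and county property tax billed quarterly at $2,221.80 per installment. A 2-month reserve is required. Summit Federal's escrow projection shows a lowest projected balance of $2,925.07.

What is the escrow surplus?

Windstorm insurance — $1,343.52/yr
Hazard insurance — $1,955.40/yr
County property tax — $2,221.80 × 4 = $8,887.20/yr
Combined annual = $12,186.12
Per month = $12,186.12 / 12 = $1,015.51
Required cushion = 2 × $1,015.51 = $2,031.02
Surplus = $2,925.07 − $2,031.02 = $894.05

$894.05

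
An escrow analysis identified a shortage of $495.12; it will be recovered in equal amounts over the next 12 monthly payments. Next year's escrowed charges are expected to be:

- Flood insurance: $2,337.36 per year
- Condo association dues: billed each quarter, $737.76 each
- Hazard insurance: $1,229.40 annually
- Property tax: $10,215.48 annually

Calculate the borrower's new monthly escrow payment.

Flood insurance = $2,337.36
Condo association dues = $737.76 × 4 = $2,951.04
Hazard insurance = $1,229.40
Property tax = $10,215.48
Total annual escrow = $16,733.28
Per month = $16,733.28 / 12 = $1,394.44
Shortage per month = $495.12 ÷ 12 = $41.26
Adjusted monthly = $1,394.44 + $41.26 = $1,435.70

$1,435.70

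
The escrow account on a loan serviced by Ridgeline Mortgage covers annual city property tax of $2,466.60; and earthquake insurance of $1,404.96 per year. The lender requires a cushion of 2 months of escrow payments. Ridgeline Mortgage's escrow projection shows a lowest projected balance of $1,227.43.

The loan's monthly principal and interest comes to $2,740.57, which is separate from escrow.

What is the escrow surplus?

City property tax: $2,466.60
Earthquake insurance: $1,404.96
Yearly total = $3,871.56
Monthly = $3,871.56 / 12 = $322.63
Required cushion = 2 × $322.63 = $645.26
Excess over cushion: $1,227.43 − $645.26 = $582.17

$582.17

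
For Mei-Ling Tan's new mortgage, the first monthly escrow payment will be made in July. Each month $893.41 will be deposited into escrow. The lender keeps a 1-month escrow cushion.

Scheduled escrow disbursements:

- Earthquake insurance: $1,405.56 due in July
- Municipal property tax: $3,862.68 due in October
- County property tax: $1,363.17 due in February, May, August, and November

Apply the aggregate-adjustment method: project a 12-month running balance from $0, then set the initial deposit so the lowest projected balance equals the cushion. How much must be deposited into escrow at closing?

Cushion = 1 × $893.41 = $893.41
Trial balance (start $0, +$893.41 each month, − disbursements):
  Jul: +$893.41 − $1,405.56 → -$512.15
  Aug: +$893.41 − $1,363.17 → -$981.91
  Sep: +$893.41 → -$88.50
  Oct: +$893.41 − $3,862.68 → -$3,057.77
  Nov: +$893.41 − $1,363.17 → -$3,527.53
  Dec: +$893.41 → -$2,634.12
  Jan: +$893.41 → -$1,740.71
  Feb: +$893.41 − $1,363.17 → -$2,210.47
  Mar: +$893.41 → -$1,317.06
  Apr: +$893.41 → -$423.65
  May: +$893.41 − $1,363.17 → -$893.41
  Jun: +$893.41 → $0.00
Lowest trial balance = -$3,527.53 (Nov)
Initial deposit = cushion − low point = $893.41 − (-$3,527.53) = $4,420.94

$4,420.94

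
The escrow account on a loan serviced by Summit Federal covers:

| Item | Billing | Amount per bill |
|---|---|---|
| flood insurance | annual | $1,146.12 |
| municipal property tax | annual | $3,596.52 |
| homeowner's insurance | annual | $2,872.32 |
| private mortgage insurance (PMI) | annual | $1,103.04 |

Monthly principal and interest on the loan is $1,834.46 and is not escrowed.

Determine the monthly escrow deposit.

Flood insurance = $1,146.12 annually
Municipal property tax = $3,596.52 annually
Homeowner's insurance = $2,872.32 annually
Private mortgage insurance (PMI) = $1,103.04 annually
Total per year = $8,718.00
Monthly = $8,718.00 ÷ 12 = $726.50

$726.50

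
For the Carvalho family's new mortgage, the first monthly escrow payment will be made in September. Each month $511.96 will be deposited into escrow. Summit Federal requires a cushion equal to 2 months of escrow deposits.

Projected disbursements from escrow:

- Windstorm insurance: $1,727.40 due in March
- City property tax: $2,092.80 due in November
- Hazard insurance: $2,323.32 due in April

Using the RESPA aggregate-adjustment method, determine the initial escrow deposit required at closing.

$3,071.76

Cushion = 2 × $511.96 = $1,023.92
Trial balance (start $0, +$511.96 each month, − disbursements):
  Sep: +$511.96 → $511.96
  Oct: +$511.96 → $1,023.92
  Nov: +$511.96 − $2,092.80 → -$556.92
  Dec: +$511.96 → -$44.96
  Jan: +$511.96 → $467.00
  Feb: +$511.96 → $978.96
  Mar: +$511.96 − $1,727.40 → -$236.48
  Apr: +$511.96 − $2,323.32 → -$2,047.84
  May: +$511.96 → -$1,535.88
  Jun: +$511.96 → -$1,023.92
  Jul: +$511.96 → -$511.96
  Aug: +$511.96 → $0.00
Lowest trial balance = -$2,047.84 (Apr)
Initial deposit = cushion − low point = $1,023.92 − (-$2,047.84) = $3,071.76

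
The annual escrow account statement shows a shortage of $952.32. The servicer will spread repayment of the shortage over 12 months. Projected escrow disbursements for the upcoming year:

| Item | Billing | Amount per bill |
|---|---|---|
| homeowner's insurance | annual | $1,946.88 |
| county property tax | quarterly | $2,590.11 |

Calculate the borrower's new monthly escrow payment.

Homeowner's insurance: $1,946.88
County property tax: $2,590.11 × 4 = $10,360.44
Combined annual = $12,307.32
Monthly escrow = $12,307.32 ÷ 12 = $1,025.61
Shortage spread = $952.32 ÷ 12 = $79.36/mo
New monthly escrow = $1,025.61 + $79.36 = $1,104.97

$1,104.97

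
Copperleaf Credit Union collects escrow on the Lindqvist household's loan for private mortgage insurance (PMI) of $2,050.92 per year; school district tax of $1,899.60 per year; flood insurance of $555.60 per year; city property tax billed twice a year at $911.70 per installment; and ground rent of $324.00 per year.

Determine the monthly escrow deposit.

Private mortgage insurance (PMI) — $2,050.92
School district tax — $1,899.60
Flood insurance — $555.60
City property tax — $911.70 × 2 = $1,823.40
Ground rent — $324.00
Annual escrow total = $2,050.92 + $1,899.60 + $555.60 + $1,823.40 + $324.00 = $6,653.52
Monthly escrow = $6,653.52 ÷ 12 = $554.46

$554.46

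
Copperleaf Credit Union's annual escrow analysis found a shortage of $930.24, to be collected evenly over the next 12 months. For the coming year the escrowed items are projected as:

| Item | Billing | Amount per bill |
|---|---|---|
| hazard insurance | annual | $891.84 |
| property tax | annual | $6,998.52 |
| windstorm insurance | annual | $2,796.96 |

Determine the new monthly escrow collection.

Hazard insurance = $891.84
Property tax = $6,998.52
Windstorm insurance = $2,796.96
Total annual escrow = $891.84 + $6,998.52 + $2,796.96 = $10,687.32
Base monthly escrow = $10,687.32 ÷ 12 = $890.61
Shortage spread = $930.24 / 12 = $77.52/mo
Adjusted monthly = $890.61 + $77.52 = $968.13

$968.13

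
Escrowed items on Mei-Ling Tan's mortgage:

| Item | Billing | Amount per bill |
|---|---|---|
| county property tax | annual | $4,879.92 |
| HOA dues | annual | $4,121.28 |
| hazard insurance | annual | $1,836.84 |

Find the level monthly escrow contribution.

County property tax = $4,879.92 per year
HOA dues = $4,121.28 per year
Hazard insurance = $1,836.84 per year
Total annual escrow = $4,879.92 + $4,121.28 + $1,836.84 = $10,838.04
Base monthly escrow = $10,838.04 ÷ 12 = $903.17

$903.17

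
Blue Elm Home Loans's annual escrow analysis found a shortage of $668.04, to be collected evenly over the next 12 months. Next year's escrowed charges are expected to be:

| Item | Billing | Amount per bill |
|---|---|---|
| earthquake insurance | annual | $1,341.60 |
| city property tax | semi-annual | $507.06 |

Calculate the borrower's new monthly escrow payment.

$251.98

Earthquake insurance — $1,341.60/yr
City property tax — $507.06 × 2 = $1,014.12/yr
Annual escrow total = $1,341.60 + $1,014.12 = $2,355.72
Monthly escrow = $2,355.72 / 12 = $196.31
Shortage spread = $668.04 / 12 = $55.67/mo
New monthly escrow = $196.31 + $55.67 = $251.98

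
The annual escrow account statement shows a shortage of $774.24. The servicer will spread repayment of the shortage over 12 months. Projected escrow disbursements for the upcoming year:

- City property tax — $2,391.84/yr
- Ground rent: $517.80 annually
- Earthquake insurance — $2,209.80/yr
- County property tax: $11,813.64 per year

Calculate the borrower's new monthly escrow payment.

City property tax — $2,391.84
Ground rent — $517.80
Earthquake insurance — $2,209.80
County property tax — $11,813.64
Annual escrow total = $16,933.08
Monthly = $16,933.08 ÷ 12 = $1,411.09
Monthly shortage recovery: $774.24 / 12 = $64.52
New monthly escrow = $1,411.09 + $64.52 = $1,475.61

$1,475.61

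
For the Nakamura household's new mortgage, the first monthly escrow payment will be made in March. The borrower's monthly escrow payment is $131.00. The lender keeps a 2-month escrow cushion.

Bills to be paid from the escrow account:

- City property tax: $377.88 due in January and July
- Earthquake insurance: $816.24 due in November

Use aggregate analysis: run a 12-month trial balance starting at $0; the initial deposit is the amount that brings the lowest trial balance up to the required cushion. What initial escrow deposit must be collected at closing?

$393.00

Cushion = 2 × $131.00 = $262.00
Trial balance (start $0, +$131.00 each month, − disbursements):
  Mar: +$131.00 → $131.00
  Apr: +$131.00 → $262.00
  May: +$131.00 → $393.00
  Jun: +$131.00 → $524.00
  Jul: +$131.00 − $377.88 → $277.12
  Aug: +$131.00 → $408.12
  Sep: +$131.00 → $539.12
  Oct: +$131.00 → $670.12
  Nov: +$131.00 − $816.24 → -$15.12
  Dec: +$131.00 → $115.88
  Jan: +$131.00 − $377.88 → -$131.00
  Feb: +$131.00 → $0.00
Lowest trial balance = -$131.00 (Jan)
Initial deposit = cushion − low point = $262.00 − (-$131.00) = $393.00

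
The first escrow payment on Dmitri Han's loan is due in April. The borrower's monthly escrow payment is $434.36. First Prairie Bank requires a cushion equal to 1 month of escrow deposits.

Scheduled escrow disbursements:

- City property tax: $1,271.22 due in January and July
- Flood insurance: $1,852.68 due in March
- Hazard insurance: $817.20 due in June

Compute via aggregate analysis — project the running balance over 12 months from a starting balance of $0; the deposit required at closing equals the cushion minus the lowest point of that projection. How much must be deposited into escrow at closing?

$785.34

Cushion = 1 × $434.36 = $434.36
Trial balance (start $0, +$434.36 each month, − disbursements):
  Apr: +$434.36 → $434.36
  May: +$434.36 → $868.72
  Jun: +$434.36 − $817.20 → $485.88
  Jul: +$434.36 − $1,271.22 → -$350.98
  Aug: +$434.36 → $83.38
  Sep: +$434.36 → $517.74
  Oct: +$434.36 → $952.10
  Nov: +$434.36 → $1,386.46
  Dec: +$434.36 → $1,820.82
  Jan: +$434.36 − $1,271.22 → $983.96
  Feb: +$434.36 → $1,418.32
  Mar: +$434.36 − $1,852.68 → $0.00
Lowest trial balance = -$350.98 (Jul)
Initial deposit = cushion − low point = $434.36 − (-$350.98) = $785.34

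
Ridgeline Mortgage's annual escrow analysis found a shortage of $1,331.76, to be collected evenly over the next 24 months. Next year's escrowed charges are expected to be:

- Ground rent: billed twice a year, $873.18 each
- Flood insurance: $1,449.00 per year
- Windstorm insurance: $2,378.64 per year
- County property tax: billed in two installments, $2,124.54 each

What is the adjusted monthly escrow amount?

$874.08

Ground rent = $873.18 × 2 = $1,746.36 per year
Flood insurance = $1,449.00 per year
Windstorm insurance = $2,378.64 per year
County property tax = $2,124.54 × 2 = $4,249.08 per year
Combined annual = $9,823.08
Monthly escrow = $9,823.08 ÷ 12 = $818.59
Shortage per month = $1,331.76 / 24 = $55.49
New monthly escrow = $818.59 + $55.49 = $874.08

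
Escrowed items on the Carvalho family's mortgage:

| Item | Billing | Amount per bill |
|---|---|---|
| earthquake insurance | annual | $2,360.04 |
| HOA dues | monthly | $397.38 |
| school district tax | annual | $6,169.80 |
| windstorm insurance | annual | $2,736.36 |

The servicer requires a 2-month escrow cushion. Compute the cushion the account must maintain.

$2,672.46

Earthquake insurance: $2,360.04/yr
HOA dues: $397.38 × 12 = $4,768.56/yr
School district tax: $6,169.80/yr
Windstorm insurance: $2,736.36/yr
Combined annual = $16,034.76
Base monthly escrow = $16,034.76 ÷ 12 = $1,336.23
Cushion = 2 × $1,336.23 = $2,672.46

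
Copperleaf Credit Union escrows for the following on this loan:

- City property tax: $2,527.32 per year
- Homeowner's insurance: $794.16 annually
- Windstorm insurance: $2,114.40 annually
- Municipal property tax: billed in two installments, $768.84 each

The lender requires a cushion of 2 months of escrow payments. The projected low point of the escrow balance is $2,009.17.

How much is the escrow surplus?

City property tax — $2,527.32 annually
Homeowner's insurance — $794.16 annually
Windstorm insurance — $2,114.40 annually
Municipal property tax — $768.84 × 2 = $1,537.68 annually
Annual escrow total = $2,527.32 + $794.16 + $2,114.40 + $1,537.68 = $6,973.56
Monthly = $6,973.56 ÷ 12 = $581.13
Required reserve = 2 × $581.13 = $1,162.26
Surplus = $2,009.17 − $1,162.26 = $846.91

$846.91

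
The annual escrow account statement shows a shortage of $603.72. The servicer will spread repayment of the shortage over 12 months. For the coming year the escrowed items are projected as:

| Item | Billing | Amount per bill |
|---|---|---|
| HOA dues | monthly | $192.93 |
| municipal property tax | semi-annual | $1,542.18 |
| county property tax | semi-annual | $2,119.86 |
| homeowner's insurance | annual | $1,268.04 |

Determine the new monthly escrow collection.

$959.25

HOA dues = $192.93 × 12 = $2,315.16 per year
Municipal property tax = $1,542.18 × 2 = $3,084.36 per year
County property tax = $2,119.86 × 2 = $4,239.72 per year
Homeowner's insurance = $1,268.04 per year
Total annual escrow = $10,907.28
Base monthly escrow = $10,907.28 ÷ 12 = $908.94
Shortage per month = $603.72 ÷ 12 = $50.31
Adjusted monthly = $908.94 + $50.31 = $959.25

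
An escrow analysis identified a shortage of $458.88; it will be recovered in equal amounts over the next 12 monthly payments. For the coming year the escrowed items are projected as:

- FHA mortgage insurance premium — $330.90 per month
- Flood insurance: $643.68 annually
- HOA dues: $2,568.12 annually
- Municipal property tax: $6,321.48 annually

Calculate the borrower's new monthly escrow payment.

FHA mortgage insurance premium — $330.90 × 12 = $3,970.80
Flood insurance — $643.68
HOA dues — $2,568.12
Municipal property tax — $6,321.48
Total annual escrow = $13,504.08
Base monthly escrow = $13,504.08 / 12 = $1,125.34
Shortage spread = $458.88 / 12 = $38.24/mo
Adjusted monthly = $1,125.34 + $38.24 = $1,163.58

$1,163.58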